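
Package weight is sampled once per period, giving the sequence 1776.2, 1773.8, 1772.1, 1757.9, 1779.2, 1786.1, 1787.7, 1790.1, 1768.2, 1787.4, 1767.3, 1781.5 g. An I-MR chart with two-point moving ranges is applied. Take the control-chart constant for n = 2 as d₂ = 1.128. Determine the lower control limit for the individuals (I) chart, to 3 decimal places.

X̄ = (1776.2 + 1773.8 + 1772.1 + 1757.9 + 1779.2 + 1786.1 + 1787.7 + 1790.1 + 1768.2 + 1787.4 + 1767.3 + 1781.5) / 12 = 1777.2917
Moving ranges: 2.4, 1.7, 14.2, 21.3, 6.9, 1.6, 2.4, 21.9, 19.2, 20.1, 14.2; M̄R̄ = 125.9000 / 11 = 11.4455
LCL = X̄ − 3·M̄R̄/d₂ = 1777.2917 − 3 × 11.4455 / 1.128 = 1746.8516

1746.852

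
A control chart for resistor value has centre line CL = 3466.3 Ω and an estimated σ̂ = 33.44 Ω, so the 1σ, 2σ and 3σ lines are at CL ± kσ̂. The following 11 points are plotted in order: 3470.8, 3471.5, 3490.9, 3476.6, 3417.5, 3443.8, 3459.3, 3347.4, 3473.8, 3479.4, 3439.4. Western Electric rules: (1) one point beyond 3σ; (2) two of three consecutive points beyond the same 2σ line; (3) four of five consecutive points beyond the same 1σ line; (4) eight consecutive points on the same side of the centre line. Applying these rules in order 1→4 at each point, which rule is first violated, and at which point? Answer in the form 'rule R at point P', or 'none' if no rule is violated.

rule 1 at point 8

Zone of each point (C = within 1σ̂, B = 1σ̂–2σ̂, A = 2σ̂–3σ̂, * = beyond 3σ̂; sign = side of CL): 1:+C, 2:+C, 3:+C, 4:+C, 5:-B, 6:-C, 7:-C, 8:-*, 9:+C, 10:+C, 11:-C
Rule 1 (one point beyond the 3σ limits) is satisfied at point 8.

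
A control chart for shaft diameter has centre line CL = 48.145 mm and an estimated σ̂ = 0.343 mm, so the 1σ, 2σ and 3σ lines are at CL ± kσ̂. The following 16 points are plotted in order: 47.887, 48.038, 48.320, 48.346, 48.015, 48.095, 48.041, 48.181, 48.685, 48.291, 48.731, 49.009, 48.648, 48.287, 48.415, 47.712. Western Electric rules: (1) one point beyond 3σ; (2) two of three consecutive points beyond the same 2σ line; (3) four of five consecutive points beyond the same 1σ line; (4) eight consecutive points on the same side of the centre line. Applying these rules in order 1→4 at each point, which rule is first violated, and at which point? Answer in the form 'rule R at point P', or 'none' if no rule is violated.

Zone of each point (C = within 1σ̂, B = 1σ̂–2σ̂, A = 2σ̂–3σ̂, * = beyond 3σ̂; sign = side of CL): 1:-C, 2:-C, 3:+C, 4:+C, 5:-C, 6:-C, 7:-C, 8:+C, 9:+B, 10:+C, 11:+B, 12:+A, 13:+B, 14:+C, 15:+C, 16:-B
Rule 3 (four of five consecutive points beyond the same 1σ limit) is satisfied at point 13.

rule 3 at point 13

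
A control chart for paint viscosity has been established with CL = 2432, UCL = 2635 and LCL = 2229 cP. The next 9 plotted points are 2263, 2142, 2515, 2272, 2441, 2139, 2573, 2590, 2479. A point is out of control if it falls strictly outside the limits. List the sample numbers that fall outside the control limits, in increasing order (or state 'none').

2, 6

Compare each point to [2229, 2635]: sample 2 = 2142 < LCL; sample 6 = 2139 < LCL.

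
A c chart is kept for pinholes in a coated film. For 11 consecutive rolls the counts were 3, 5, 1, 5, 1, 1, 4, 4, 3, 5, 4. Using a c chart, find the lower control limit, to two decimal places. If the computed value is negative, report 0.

0.00

c̄ = (3 + 5 + 1 + 5 + 1 + 1 + 4 + 4 + 3 + 5 + 4) / 11 = 36 / 11 = 3.2727
LCL = c̄ − 3√c̄ = 3.2727 − 3 × 1.8091 = -2.1545 → 0 (cannot be negative)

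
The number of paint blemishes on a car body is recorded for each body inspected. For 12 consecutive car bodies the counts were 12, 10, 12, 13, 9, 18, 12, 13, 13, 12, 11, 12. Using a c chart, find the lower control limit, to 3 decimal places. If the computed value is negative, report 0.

1.750

c̄ = (12 + 10 + 12 + 13 + 9 + 18 + 12 + 13 + 13 + 12 + 11 + 12) / 12 = 147 / 12 = 12.2500
LCL = c̄ − 3√c̄ = 12.2500 − 3 × 3.5000 = 1.7500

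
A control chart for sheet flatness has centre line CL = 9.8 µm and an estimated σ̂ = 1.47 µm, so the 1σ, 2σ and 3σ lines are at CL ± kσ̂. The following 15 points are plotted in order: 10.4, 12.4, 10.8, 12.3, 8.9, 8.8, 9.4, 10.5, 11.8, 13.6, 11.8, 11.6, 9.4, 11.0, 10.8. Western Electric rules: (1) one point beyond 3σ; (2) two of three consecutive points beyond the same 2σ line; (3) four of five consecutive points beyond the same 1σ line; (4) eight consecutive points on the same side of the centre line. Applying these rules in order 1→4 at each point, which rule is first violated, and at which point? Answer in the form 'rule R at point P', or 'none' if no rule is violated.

rule 3 at point 12

Zone of each point (C = within 1σ̂, B = 1σ̂–2σ̂, A = 2σ̂–3σ̂, * = beyond 3σ̂; sign = side of CL): 1:+C, 2:+B, 3:+C, 4:+B, 5:-C, 6:-C, 7:-C, 8:+C, 9:+B, 10:+A, 11:+B, 12:+B, 13:-C, 14:+C, 15:+C
Rule 3 (four of five consecutive points beyond the same 1σ limit) is satisfied at point 12.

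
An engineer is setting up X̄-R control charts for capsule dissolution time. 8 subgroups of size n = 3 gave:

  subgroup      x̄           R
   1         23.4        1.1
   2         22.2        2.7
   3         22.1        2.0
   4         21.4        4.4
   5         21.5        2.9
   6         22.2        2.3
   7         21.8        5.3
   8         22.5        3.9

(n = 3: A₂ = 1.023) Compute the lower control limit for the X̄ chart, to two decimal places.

18.99

X̄̄ = (23.4 + 22.2 + 22.1 + 21.4 + 21.5 + 22.2 + 21.8 + 22.5) / 8 = 177.1000 / 8 = 22.1375
R̄ = (1.1 + 2.7 + 2.0 + 4.4 + 2.9 + 2.3 + 5.3 + 3.9) / 8 = 24.6000 / 8 = 3.0750
LCL = X̄̄ − A₂·R̄ = 22.1375 − 1.023 × 3.0750 = 18.9918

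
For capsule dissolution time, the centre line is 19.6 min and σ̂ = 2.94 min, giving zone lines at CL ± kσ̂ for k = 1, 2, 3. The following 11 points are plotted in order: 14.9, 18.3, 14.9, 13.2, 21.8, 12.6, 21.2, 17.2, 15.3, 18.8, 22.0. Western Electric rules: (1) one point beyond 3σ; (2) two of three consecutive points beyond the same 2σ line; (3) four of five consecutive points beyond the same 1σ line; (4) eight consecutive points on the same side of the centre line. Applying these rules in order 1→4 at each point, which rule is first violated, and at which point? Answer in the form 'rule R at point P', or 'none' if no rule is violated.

Zone of each point (C = within 1σ̂, B = 1σ̂–2σ̂, A = 2σ̂–3σ̂, * = beyond 3σ̂; sign = side of CL): 1:-B, 2:-C, 3:-B, 4:-A, 5:+C, 6:-A, 7:+C, 8:-C, 9:-B, 10:-C, 11:+C
Rule 2 (two of three consecutive points beyond the same 2σ limit) is satisfied at point 6.

rule 2 at point 6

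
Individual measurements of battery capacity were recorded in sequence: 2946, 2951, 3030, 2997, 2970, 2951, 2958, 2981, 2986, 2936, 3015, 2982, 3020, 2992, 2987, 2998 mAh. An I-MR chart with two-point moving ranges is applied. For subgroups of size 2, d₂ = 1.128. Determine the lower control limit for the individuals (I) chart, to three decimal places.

2902.881

X̄ = (2946 + 2951 + 3030 + 2997 + 2970 + 2951 + 2958 + 2981 + 2986 + 2936 + 3015 + 2982 + 3020 + 2992 + 2987 + 2998) / 16 = 2981.2500
Moving ranges: 5, 79, 33, 27, 19, 7, 23, 5, 50, 79, 33, 38, 28, 5, 11; M̄R̄ = 442.0000 / 15 = 29.4667
LCL = X̄ − 3·M̄R̄/d₂ = 2981.2500 − 3 × 29.4667 / 1.128 = 2902.8812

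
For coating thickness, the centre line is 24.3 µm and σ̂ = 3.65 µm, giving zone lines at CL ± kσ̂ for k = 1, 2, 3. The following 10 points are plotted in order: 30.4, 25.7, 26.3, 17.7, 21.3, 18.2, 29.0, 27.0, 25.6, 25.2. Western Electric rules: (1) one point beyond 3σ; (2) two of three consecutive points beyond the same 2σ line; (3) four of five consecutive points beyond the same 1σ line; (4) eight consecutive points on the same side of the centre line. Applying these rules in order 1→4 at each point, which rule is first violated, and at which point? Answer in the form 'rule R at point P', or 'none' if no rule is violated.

Zone of each point (C = within 1σ̂, B = 1σ̂–2σ̂, A = 2σ̂–3σ̂, * = beyond 3σ̂; sign = side of CL): 1:+B, 2:+C, 3:+C, 4:-B, 5:-C, 6:-B, 7:+B, 8:+C, 9:+C, 10:+C
No rule fires across all 10 points.

none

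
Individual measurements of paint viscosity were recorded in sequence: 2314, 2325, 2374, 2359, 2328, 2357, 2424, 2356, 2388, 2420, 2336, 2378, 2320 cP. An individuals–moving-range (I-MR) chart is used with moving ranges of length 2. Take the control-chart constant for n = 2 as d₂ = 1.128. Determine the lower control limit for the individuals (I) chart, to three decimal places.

2245.118

X̄ = (2314 + 2325 + 2374 + 2359 + 2328 + 2357 + 2424 + 2356 + 2388 + 2420 + 2336 + 2378 + 2320) / 13 = 2359.9231
Moving ranges: 11, 49, 15, 31, 29, 67, 68, 32, 32, 84, 42, 58; M̄R̄ = 518.0000 / 12 = 43.1667
LCL = X̄ − 3·M̄R̄/d₂ = 2359.9231 − 3 × 43.1667 / 1.128 = 2245.1181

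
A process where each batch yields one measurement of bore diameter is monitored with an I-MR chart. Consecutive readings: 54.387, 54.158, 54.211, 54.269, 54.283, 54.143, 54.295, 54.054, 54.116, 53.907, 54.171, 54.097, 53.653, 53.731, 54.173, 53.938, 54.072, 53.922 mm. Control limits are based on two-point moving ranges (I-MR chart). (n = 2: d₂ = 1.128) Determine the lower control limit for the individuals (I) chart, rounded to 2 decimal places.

X̄ = (54.387 + 54.158 + 54.211 + 54.269 + 54.283 + 54.143 + 54.295 + 54.054 + 54.116 + 53.907 + 54.171 + 54.097 + 53.653 + 53.731 + 54.173 + 53.938 + 54.072 + 53.922) / 18 = 54.0878
Moving ranges: 0.229, 0.053, 0.058, 0.014, 0.140, 0.152, 0.241, 0.062, 0.209, 0.264, 0.074, 0.444, 0.078, 0.442, 0.235, 0.134, 0.150; M̄R̄ = 2.9790 / 17 = 0.1752
LCL = X̄ − 3·M̄R̄/d₂ = 54.0878 − 3 × 0.1752 / 1.128 = 53.6217

53.62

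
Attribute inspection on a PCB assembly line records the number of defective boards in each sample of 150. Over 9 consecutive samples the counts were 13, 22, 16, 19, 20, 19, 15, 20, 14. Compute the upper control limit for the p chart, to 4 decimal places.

p̄ = Σdᵢ / (k·n) = 158 / (9 × 150) = 0.11704
UCL = p̄ + 3·√(p̄(1−p̄)/n) = 0.11704 + 3 × √(0.11704×0.88296/150) = 0.11704 + 3 × 0.02625 = 0.19578

0.1958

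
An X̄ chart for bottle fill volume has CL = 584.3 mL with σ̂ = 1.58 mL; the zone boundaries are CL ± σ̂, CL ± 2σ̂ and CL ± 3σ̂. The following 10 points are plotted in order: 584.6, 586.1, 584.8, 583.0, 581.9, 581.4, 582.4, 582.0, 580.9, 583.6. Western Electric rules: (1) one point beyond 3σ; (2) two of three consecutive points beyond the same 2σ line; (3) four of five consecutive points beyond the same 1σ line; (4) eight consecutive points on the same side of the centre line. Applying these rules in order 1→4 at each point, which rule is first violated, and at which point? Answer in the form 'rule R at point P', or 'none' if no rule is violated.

rule 3 at point 8

Zone of each point (C = within 1σ̂, B = 1σ̂–2σ̂, A = 2σ̂–3σ̂, * = beyond 3σ̂; sign = side of CL): 1:+C, 2:+B, 3:+C, 4:-C, 5:-B, 6:-B, 7:-B, 8:-B, 9:-A, 10:-C
Rule 3 (four of five consecutive points beyond the same 1σ limit) is satisfied at point 8.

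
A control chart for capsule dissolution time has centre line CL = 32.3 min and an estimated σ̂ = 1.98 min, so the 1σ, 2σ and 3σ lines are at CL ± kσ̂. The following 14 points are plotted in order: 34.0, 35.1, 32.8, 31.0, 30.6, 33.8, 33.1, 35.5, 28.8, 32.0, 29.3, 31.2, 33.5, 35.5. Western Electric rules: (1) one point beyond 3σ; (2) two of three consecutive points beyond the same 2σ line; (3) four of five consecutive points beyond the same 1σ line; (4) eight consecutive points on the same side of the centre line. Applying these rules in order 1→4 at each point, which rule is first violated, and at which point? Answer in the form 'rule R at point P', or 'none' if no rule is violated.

Zone of each point (C = within 1σ̂, B = 1σ̂–2σ̂, A = 2σ̂–3σ̂, * = beyond 3σ̂; sign = side of CL): 1:+C, 2:+B, 3:+C, 4:-C, 5:-C, 6:+C, 7:+C, 8:+B, 9:-B, 10:-C, 11:-B, 12:-C, 13:+C, 14:+B
No rule fires across all 14 points.

none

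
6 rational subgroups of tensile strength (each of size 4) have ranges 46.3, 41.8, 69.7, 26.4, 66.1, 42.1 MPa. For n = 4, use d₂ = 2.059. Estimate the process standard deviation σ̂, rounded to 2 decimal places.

R̄ = (46.3 + 41.8 + 69.7 + 26.4 + 66.1 + 42.1) / 6 = 48.7333
σ̂ = R̄ / d₂ = 48.7333 / 2.059 = 23.6684

23.67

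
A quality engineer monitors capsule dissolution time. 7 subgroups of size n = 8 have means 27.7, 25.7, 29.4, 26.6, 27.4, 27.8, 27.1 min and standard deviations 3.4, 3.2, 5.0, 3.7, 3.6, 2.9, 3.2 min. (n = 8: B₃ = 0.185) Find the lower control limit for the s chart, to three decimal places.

0.661

s̄ = (3.4 + 3.2 + 5.0 + 3.7 + 3.6 + 2.9 + 3.2) / 7 = 3.5714
LCL_s = B₃·s̄ = 0.185 × 3.5714 = 0.6607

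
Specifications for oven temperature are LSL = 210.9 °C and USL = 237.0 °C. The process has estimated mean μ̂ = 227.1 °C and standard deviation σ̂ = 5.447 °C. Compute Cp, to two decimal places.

Cp = (USL − LSL) / (6σ̂) = (237.0 − 210.9) / (6 × 5.447) = 26.1000 / 32.6820 = 0.7986

0.80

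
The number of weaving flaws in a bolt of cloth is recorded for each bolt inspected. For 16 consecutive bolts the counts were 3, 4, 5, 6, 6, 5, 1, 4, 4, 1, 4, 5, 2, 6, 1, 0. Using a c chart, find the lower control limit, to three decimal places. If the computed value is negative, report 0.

0.000

c̄ = (3 + 4 + 5 + 6 + 6 + 5 + 1 + 4 + 4 + 1 + 4 + 5 + 2 + 6 + 1 + 0) / 16 = 57 / 16 = 3.5625
LCL = c̄ − 3√c̄ = 3.5625 − 3 × 1.8875 = -2.0999 → 0 (cannot be negative)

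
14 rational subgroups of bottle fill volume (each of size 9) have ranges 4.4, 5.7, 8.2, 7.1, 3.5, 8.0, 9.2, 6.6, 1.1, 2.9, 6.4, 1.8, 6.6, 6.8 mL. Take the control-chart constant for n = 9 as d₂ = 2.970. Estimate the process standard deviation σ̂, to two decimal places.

R̄ = (4.4 + 5.7 + 8.2 + 7.1 + 3.5 + 8.0 + 9.2 + 6.6 + 1.1 + 2.9 + 6.4 + 1.8 + 6.6 + 6.8) / 14 = 5.5929
σ̂ = R̄ / d₂ = 5.5929 / 2.970 = 1.8831

1.88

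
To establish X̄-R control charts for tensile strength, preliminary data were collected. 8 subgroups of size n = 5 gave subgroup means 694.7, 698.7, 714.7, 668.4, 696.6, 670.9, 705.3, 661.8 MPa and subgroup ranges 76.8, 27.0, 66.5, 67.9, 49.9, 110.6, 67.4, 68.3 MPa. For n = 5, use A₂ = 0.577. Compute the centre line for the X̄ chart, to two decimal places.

X̄̄ = (694.7 + 698.7 + 714.7 + 668.4 + 696.6 + 670.9 + 705.3 + 661.8) / 8 = 5511.1000 / 8 = 688.8875
CL = X̄̄ = 688.8875

688.89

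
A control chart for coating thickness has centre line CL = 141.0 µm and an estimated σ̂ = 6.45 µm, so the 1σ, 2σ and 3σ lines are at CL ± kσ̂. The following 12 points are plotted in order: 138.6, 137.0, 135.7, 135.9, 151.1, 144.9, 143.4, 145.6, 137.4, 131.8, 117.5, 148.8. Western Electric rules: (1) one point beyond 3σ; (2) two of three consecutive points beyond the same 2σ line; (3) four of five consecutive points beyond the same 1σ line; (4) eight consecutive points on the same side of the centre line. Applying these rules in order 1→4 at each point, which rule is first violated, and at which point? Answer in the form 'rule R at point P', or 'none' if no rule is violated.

rule 1 at point 11

Zone of each point (C = within 1σ̂, B = 1σ̂–2σ̂, A = 2σ̂–3σ̂, * = beyond 3σ̂; sign = side of CL): 1:-C, 2:-C, 3:-C, 4:-C, 5:+B, 6:+C, 7:+C, 8:+C, 9:-C, 10:-B, 11:-*, 12:+B
Rule 1 (one point beyond the 3σ limits) is satisfied at point 11.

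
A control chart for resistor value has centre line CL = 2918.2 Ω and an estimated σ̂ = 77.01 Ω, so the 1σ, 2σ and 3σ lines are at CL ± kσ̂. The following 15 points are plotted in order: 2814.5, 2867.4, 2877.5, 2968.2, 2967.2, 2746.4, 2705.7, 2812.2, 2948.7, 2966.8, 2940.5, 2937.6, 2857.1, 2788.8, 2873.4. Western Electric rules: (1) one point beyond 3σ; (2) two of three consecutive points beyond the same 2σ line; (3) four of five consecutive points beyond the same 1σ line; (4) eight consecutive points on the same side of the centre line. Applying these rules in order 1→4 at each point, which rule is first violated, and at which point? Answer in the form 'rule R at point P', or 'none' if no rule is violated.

rule 2 at point 7

Zone of each point (C = within 1σ̂, B = 1σ̂–2σ̂, A = 2σ̂–3σ̂, * = beyond 3σ̂; sign = side of CL): 1:-B, 2:-C, 3:-C, 4:+C, 5:+C, 6:-A, 7:-A, 8:-B, 9:+C, 10:+C, 11:+C, 12:+C, 13:-C, 14:-B, 15:-C
Rule 2 (two of three consecutive points beyond the same 2σ limit) is satisfied at point 7.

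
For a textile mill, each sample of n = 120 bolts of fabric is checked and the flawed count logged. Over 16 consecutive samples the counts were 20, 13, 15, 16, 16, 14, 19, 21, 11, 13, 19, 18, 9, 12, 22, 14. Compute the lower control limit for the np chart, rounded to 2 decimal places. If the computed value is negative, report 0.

4.65

p̄ = Σdᵢ / (k·n) = 252 / (16 × 120) = 0.13125
LCL = np̄ − 3·√(np̄(1−p̄)) = 15.7500 − 3 × 3.6990 = 4.6529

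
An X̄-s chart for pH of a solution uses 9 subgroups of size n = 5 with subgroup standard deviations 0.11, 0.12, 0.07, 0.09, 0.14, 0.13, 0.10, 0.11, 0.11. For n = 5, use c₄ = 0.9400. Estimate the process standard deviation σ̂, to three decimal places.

s̄ = (0.11 + 0.12 + 0.07 + 0.09 + 0.14 + 0.13 + 0.10 + 0.11 + 0.11) / 9 = 0.1089
σ̂ = s̄ / c₄ = 0.1089 / 0.9400 = 0.1158

0.116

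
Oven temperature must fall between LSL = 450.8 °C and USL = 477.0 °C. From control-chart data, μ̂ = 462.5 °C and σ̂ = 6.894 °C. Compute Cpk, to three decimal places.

Cpu = (USL − μ̂) / (3σ̂) = (477.0 − 462.5) / (3 × 6.894) = 0.7011; Cpl = (μ̂ − LSL) / (3σ̂) = (462.5 − 450.8) / (3 × 6.894) = 0.5657; Cpk = min(Cpu, Cpl) = 0.5657

0.566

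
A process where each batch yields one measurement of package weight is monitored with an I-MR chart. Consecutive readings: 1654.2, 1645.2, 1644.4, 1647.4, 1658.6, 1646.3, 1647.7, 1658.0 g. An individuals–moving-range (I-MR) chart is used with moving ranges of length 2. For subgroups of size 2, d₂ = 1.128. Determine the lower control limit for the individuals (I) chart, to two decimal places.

X̄ = (1654.2 + 1645.2 + 1644.4 + 1647.4 + 1658.6 + 1646.3 + 1647.7 + 1658.0) / 8 = 1650.2250
Moving ranges: 9.0, 0.8, 3.0, 11.2, 12.3, 1.4, 10.3; M̄R̄ = 48.0000 / 7 = 6.8571
LCL = X̄ − 3·M̄R̄/d₂ = 1650.2250 − 3 × 6.8571 / 1.128 = 1631.9879

1631.99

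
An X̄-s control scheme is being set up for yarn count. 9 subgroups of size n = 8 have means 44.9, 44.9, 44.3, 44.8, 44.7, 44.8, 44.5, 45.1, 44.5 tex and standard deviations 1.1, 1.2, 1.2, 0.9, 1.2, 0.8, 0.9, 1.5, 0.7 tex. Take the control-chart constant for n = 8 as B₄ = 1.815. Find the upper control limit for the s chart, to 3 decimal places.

1.916

s̄ = (1.1 + 1.2 + 1.2 + 0.9 + 1.2 + 0.8 + 0.9 + 1.5 + 0.7) / 9 = 1.0556
UCL_s = B₄·s̄ = 1.815 × 1.0556 = 1.9158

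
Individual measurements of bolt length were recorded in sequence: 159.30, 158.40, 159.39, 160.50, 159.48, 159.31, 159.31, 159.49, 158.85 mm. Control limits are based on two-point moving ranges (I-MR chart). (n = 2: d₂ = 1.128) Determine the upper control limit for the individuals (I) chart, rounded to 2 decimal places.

161.00

X̄ = (159.30 + 158.40 + 159.39 + 160.50 + 159.48 + 159.31 + 159.31 + 159.49 + 158.85) / 9 = 159.3367
Moving ranges: 0.90, 0.99, 1.11, 1.02, 0.17, 0.00, 0.18, 0.64; M̄R̄ = 5.0100 / 8 = 0.6262
UCL = X̄ + 3·M̄R̄/d₂ = 159.3367 + 3 × 0.6262 / 1.128 = 161.0022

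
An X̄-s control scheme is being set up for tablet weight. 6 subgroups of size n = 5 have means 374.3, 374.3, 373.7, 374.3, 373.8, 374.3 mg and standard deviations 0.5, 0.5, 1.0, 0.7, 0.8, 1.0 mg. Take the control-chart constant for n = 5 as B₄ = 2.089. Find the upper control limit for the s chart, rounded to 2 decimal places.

1.57

s̄ = (0.5 + 0.5 + 1.0 + 0.7 + 0.8 + 1.0) / 6 = 0.7500
UCL_s = B₄·s̄ = 2.089 × 0.7500 = 1.5667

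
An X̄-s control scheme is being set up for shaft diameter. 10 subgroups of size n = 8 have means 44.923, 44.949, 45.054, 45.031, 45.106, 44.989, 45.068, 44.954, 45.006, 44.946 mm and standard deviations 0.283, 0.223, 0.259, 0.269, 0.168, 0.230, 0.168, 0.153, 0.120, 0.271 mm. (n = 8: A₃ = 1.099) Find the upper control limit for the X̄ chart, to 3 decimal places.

X̄̄ = (44.923 + 44.949 + 45.054 + 45.031 + 45.106 + 44.989 + 45.068 + 44.954 + 45.006 + 44.946) / 10 = 45.0026
s̄ = (0.283 + 0.223 + 0.259 + 0.269 + 0.168 + 0.230 + 0.168 + 0.153 + 0.120 + 0.271) / 10 = 0.2144
UCL = X̄̄ + A₃·s̄ = 45.0026 + 1.099 × 0.2144 = 45.2382

45.238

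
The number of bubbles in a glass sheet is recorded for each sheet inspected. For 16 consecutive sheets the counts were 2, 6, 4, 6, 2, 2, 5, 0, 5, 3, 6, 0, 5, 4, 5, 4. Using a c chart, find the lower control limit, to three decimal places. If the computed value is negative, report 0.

c̄ = (2 + 6 + 4 + 6 + 2 + 2 + 5 + 0 + 5 + 3 + 6 + 0 + 5 + 4 + 5 + 4) / 16 = 59 / 16 = 3.6875
LCL = c̄ − 3√c̄ = 3.6875 − 3 × 1.9203 = -2.0734 → 0 (cannot be negative)

0.000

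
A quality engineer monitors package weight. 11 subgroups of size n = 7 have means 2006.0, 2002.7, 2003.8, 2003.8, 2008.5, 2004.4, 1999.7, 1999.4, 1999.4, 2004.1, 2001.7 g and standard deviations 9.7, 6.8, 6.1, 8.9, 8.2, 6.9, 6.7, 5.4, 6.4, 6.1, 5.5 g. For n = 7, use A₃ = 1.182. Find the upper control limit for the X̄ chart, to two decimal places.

X̄̄ = (2006.0 + 2002.7 + 2003.8 + 2003.8 + 2008.5 + 2004.4 + 1999.7 + 1999.4 + 1999.4 + 2004.1 + 2001.7) / 11 = 2003.0455
s̄ = (9.7 + 6.8 + 6.1 + 8.9 + 8.2 + 6.9 + 6.7 + 5.4 + 6.4 + 6.1 + 5.5) / 11 = 6.9727
UCL = X̄̄ + A₃·s̄ = 2003.0455 + 1.182 × 6.9727 = 2011.2872

2011.29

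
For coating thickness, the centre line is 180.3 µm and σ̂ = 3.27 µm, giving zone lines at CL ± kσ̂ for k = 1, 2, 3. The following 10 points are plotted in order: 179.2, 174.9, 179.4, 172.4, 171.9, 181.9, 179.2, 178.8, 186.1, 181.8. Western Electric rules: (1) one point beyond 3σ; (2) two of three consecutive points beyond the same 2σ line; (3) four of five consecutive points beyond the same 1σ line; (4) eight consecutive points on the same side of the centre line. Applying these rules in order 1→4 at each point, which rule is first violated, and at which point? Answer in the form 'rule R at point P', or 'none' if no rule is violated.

rule 2 at point 5

Zone of each point (C = within 1σ̂, B = 1σ̂–2σ̂, A = 2σ̂–3σ̂, * = beyond 3σ̂; sign = side of CL): 1:-C, 2:-B, 3:-C, 4:-A, 5:-A, 6:+C, 7:-C, 8:-C, 9:+B, 10:+C
Rule 2 (two of three consecutive points beyond the same 2σ limit) is satisfied at point 5.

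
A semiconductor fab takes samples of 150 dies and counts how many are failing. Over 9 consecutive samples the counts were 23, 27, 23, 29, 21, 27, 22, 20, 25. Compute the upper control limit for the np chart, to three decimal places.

37.606

p̄ = Σdᵢ / (k·n) = 217 / (9 × 150) = 0.16074
UCL = np̄ + 3·√(np̄(1−p̄)) = 24.1111 + 3 × √(24.1111×0.83926) = 24.1111 + 3 × 4.4984 = 37.6063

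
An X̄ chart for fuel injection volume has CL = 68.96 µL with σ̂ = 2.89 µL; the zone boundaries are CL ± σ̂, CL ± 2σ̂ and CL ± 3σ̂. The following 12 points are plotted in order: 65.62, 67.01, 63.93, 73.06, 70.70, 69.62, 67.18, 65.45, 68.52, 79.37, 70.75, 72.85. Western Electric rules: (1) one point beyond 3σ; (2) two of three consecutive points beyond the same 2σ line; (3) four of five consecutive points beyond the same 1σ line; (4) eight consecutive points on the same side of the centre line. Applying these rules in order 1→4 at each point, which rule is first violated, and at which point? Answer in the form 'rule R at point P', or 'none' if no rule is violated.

Zone of each point (C = within 1σ̂, B = 1σ̂–2σ̂, A = 2σ̂–3σ̂, * = beyond 3σ̂; sign = side of CL): 1:-B, 2:-C, 3:-B, 4:+B, 5:+C, 6:+C, 7:-C, 8:-B, 9:-C, 10:+*, 11:+C, 12:+B
Rule 1 (one point beyond the 3σ limits) is satisfied at point 10.

rule 1 at point 10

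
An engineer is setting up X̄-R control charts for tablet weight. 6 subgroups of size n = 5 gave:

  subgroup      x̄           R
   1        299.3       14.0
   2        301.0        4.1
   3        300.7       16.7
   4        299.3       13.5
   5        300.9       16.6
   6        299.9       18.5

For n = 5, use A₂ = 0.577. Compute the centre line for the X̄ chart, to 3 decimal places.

300.183

X̄̄ = (299.3 + 301.0 + 300.7 + 299.3 + 300.9 + 299.9) / 6 = 1801.1000 / 6 = 300.1833
CL = X̄̄ = 300.1833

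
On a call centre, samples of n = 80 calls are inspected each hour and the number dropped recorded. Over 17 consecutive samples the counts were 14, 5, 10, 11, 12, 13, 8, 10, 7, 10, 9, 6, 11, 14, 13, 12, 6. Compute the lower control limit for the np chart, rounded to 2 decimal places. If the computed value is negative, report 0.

p̄ = Σdᵢ / (k·n) = 171 / (17 × 80) = 0.12574
LCL = np̄ − 3·√(np̄(1−p̄)) = 10.0588 − 3 × 2.9655 = 1.1624

1.16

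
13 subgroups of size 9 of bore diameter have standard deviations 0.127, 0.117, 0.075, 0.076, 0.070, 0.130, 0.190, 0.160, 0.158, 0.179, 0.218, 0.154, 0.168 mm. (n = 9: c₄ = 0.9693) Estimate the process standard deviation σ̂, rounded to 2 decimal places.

0.14

s̄ = (0.127 + 0.117 + 0.075 + 0.076 + 0.070 + 0.130 + 0.190 + 0.160 + 0.158 + 0.179 + 0.218 + 0.154 + 0.168) / 13 = 0.1402
σ̂ = s̄ / c₄ = 0.1402 / 0.9693 = 0.1446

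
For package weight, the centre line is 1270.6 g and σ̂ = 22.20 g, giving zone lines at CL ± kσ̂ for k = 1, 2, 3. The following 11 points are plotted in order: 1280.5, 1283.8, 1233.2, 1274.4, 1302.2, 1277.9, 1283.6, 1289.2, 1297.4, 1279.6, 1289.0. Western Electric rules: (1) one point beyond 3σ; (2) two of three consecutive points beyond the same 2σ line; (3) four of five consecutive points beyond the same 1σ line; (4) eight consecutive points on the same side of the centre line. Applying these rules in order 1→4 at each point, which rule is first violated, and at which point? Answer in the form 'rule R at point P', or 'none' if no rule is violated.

rule 4 at point 11

Zone of each point (C = within 1σ̂, B = 1σ̂–2σ̂, A = 2σ̂–3σ̂, * = beyond 3σ̂; sign = side of CL): 1:+C, 2:+C, 3:-B, 4:+C, 5:+B, 6:+C, 7:+C, 8:+C, 9:+B, 10:+C, 11:+C
Rule 4 (eight consecutive points on the same side of the centre line) is satisfied at point 11.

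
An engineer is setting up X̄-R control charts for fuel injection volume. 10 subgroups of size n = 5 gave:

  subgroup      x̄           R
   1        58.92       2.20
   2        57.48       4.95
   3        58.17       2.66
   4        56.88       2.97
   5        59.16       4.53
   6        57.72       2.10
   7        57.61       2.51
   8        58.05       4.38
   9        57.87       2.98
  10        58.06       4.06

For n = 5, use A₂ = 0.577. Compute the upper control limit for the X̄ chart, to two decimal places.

X̄̄ = (58.92 + 57.48 + 58.17 + 56.88 + 59.16 + 57.72 + 57.61 + 58.05 + 57.87 + 58.06) / 10 = 579.9200 / 10 = 57.9920
R̄ = (2.20 + 4.95 + 2.66 + 2.97 + 4.53 + 2.10 + 2.51 + 4.38 + 2.98 + 4.06) / 10 = 33.3400 / 10 = 3.3340
UCL = X̄̄ + A₂·R̄ = 57.9920 + 0.577 × 3.3340 = 59.9157

59.92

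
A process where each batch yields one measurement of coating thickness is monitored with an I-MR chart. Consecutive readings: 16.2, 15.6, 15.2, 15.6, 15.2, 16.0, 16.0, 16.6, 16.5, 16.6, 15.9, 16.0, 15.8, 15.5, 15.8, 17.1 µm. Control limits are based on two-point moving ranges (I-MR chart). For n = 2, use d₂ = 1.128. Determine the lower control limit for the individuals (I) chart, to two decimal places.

14.86

X̄ = (16.2 + 15.6 + 15.2 + 15.6 + 15.2 + 16.0 + 16.0 + 16.6 + 16.5 + 16.6 + 15.9 + 16.0 + 15.8 + 15.5 + 15.8 + 17.1) / 16 = 15.9750
Moving ranges: 0.6, 0.4, 0.4, 0.4, 0.8, 0.0, 0.6, 0.1, 0.1, 0.7, 0.1, 0.2, 0.3, 0.3, 1.3; M̄R̄ = 6.3000 / 15 = 0.4200
LCL = X̄ − 3·M̄R̄/d₂ = 15.9750 − 3 × 0.4200 / 1.128 = 14.8580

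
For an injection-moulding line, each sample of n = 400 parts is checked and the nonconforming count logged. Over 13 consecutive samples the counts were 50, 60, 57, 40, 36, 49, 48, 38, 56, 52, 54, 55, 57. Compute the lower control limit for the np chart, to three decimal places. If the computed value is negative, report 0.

p̄ = Σdᵢ / (k·n) = 652 / (13 × 400) = 0.12538
LCL = np̄ − 3·√(np̄(1−p̄)) = 50.1538 − 3 × 6.6231 = 30.2846

30.285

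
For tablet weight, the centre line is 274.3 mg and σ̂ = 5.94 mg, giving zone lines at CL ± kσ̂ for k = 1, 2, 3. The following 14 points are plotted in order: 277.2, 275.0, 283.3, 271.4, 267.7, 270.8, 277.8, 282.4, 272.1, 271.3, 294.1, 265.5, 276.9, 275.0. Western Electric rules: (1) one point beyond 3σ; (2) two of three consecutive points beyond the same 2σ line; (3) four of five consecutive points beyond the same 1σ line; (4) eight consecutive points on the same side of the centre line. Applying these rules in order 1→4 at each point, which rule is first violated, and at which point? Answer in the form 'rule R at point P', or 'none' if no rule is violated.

Zone of each point (C = within 1σ̂, B = 1σ̂–2σ̂, A = 2σ̂–3σ̂, * = beyond 3σ̂; sign = side of CL): 1:+C, 2:+C, 3:+B, 4:-C, 5:-B, 6:-C, 7:+C, 8:+B, 9:-C, 10:-C, 11:+*, 12:-B, 13:+C, 14:+C
Rule 1 (one point beyond the 3σ limits) is satisfied at point 11.

rule 1 at point 11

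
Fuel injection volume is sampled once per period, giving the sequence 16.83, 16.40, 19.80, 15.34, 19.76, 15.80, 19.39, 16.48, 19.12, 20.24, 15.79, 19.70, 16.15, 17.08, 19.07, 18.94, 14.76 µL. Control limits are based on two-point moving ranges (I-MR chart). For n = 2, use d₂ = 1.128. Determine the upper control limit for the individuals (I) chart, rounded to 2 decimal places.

X̄ = (16.83 + 16.40 + 19.80 + 15.34 + 19.76 + 15.80 + 19.39 + 16.48 + 19.12 + 20.24 + 15.79 + 19.70 + 16.15 + 17.08 + 19.07 + 18.94 + 14.76) / 17 = 17.6853
Moving ranges: 0.43, 3.40, 4.46, 4.42, 3.96, 3.59, 2.91, 2.64, 1.12, 4.45, 3.91, 3.55, 0.93, 1.99, 0.13, 4.18; M̄R̄ = 46.0700 / 16 = 2.8794
UCL = X̄ + 3·M̄R̄/d₂ = 17.6853 + 3 × 2.8794 / 1.128 = 25.3432

25.34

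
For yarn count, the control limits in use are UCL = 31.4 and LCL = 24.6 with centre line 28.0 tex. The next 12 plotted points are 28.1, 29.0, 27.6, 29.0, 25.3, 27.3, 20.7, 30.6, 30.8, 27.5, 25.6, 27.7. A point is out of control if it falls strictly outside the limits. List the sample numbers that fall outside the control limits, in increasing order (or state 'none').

Compare each point to [24.6, 31.4]: sample 7 = 20.7 < LCL.

7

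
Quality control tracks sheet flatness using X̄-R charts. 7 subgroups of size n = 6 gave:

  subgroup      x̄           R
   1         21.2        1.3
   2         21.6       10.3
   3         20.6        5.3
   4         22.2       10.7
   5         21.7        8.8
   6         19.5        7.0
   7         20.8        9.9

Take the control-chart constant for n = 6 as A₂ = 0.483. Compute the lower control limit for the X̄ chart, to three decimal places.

17.408

X̄̄ = (21.2 + 21.6 + 20.6 + 22.2 + 21.7 + 19.5 + 20.8) / 7 = 147.6000 / 7 = 21.0857
R̄ = (1.3 + 10.3 + 5.3 + 10.7 + 8.8 + 7.0 + 9.9) / 7 = 53.3000 / 7 = 7.6143
LCL = X̄̄ − A₂·R̄ = 21.0857 − 0.483 × 7.6143 = 17.4080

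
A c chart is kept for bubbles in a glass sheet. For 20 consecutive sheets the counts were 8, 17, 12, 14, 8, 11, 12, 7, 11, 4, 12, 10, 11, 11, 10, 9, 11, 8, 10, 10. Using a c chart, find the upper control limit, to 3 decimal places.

19.928

c̄ = (8 + 17 + 12 + 14 + 8 + 11 + 12 + 7 + 11 + 4 + 12 + 10 + 11 + 11 + 10 + 9 + 11 + 8 + 10 + 10) / 20 = 206 / 20 = 10.3000
UCL = c̄ + 3√c̄ = 10.3000 + 3 × √10.3000 = 10.3000 + 3 × 3.2094 = 19.9281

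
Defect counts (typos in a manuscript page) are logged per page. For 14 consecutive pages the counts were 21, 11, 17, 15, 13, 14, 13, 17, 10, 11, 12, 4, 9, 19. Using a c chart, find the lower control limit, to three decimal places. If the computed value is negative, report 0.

2.351

c̄ = (21 + 11 + 17 + 15 + 13 + 14 + 13 + 17 + 10 + 11 + 12 + 4 + 9 + 19) / 14 = 186 / 14 = 13.2857
LCL = c̄ − 3√c̄ = 13.2857 − 3 × 3.6450 = 2.3508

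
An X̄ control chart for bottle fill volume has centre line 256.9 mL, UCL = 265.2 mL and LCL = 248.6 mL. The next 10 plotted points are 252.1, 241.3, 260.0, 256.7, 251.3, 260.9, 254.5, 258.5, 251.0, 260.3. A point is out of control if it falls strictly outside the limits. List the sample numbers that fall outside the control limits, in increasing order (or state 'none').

Compare each point to [248.6, 265.2]: sample 2 = 241.3 < LCL.

2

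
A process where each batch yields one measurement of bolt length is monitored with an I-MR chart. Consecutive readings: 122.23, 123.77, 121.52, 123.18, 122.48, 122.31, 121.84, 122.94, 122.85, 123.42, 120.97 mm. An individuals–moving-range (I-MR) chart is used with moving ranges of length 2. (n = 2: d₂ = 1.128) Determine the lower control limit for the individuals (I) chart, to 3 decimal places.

X̄ = (122.23 + 123.77 + 121.52 + 123.18 + 122.48 + 122.31 + 121.84 + 122.94 + 122.85 + 123.42 + 120.97) / 11 = 122.5009
Moving ranges: 1.54, 2.25, 1.66, 0.70, 0.17, 0.47, 1.10, 0.09, 0.57, 2.45; M̄R̄ = 11.0000 / 10 = 1.1000
LCL = X̄ − 3·M̄R̄/d₂ = 122.5009 − 3 × 1.1000 / 1.128 = 119.5754

119.575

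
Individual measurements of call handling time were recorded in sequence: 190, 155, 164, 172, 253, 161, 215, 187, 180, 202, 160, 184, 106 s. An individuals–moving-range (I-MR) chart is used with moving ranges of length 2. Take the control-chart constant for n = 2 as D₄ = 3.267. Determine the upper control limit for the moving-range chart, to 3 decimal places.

Moving ranges: 35, 9, 8, 81, 92, 54, 28, 7, 22, 42, 24, 78; M̄R̄ = 480.0000 / 12 = 40.0000
UCL_MR = D₄·M̄R̄ = 3.267 × 40.0000 = 130.6800

130.680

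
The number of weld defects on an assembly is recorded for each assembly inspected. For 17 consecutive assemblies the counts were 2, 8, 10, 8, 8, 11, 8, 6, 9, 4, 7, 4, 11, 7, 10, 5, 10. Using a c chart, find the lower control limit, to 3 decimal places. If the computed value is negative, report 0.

c̄ = (2 + 8 + 10 + 8 + 8 + 11 + 8 + 6 + 9 + 4 + 7 + 4 + 11 + 7 + 10 + 5 + 10) / 17 = 128 / 17 = 7.5294
LCL = c̄ − 3√c̄ = 7.5294 − 3 × 2.7440 = -0.7025 → 0 (cannot be negative)

0.000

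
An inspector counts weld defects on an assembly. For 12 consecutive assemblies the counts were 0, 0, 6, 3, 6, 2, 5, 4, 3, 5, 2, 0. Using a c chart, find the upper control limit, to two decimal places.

c̄ = (0 + 0 + 6 + 3 + 6 + 2 + 5 + 4 + 3 + 5 + 2 + 0) / 12 = 36 / 12 = 3.0000
UCL = c̄ + 3√c̄ = 3.0000 + 3 × √3.0000 = 3.0000 + 3 × 1.7321 = 8.1962

8.20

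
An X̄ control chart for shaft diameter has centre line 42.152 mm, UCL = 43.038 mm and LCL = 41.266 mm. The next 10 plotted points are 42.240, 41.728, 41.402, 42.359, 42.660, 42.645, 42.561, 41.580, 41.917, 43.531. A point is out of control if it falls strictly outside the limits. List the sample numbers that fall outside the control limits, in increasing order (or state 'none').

Compare each point to [41.266, 43.038]: sample 10 = 43.531 > UCL.

10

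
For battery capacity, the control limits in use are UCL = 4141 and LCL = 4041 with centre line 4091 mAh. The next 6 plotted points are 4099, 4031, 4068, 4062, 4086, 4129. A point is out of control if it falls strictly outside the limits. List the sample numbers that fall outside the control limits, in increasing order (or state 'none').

2

Compare each point to [4041, 4141]: sample 2 = 4031 < LCL.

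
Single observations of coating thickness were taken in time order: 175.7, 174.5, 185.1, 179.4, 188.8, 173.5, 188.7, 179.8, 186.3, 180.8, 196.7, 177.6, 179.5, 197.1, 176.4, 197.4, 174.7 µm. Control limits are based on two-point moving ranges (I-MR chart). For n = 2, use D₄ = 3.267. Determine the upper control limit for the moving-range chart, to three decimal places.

40.266

Moving ranges: 1.2, 10.6, 5.7, 9.4, 15.3, 15.2, 8.9, 6.5, 5.5, 15.9, 19.1, 1.9, 17.6, 20.7, 21.0, 22.7; M̄R̄ = 197.2000 / 16 = 12.3250
UCL_MR = D₄·M̄R̄ = 3.267 × 12.3250 = 40.2658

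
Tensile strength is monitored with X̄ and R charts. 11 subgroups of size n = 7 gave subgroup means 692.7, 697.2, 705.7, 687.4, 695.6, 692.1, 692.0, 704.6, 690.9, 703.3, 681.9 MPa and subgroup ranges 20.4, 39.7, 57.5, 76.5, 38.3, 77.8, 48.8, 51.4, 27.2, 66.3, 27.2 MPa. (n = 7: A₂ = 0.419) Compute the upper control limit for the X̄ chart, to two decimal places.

715.08

X̄̄ = (692.7 + 697.2 + 705.7 + 687.4 + 695.6 + 692.1 + 692.0 + 704.6 + 690.9 + 703.3 + 681.9) / 11 = 7643.4000 / 11 = 694.8545
R̄ = (20.4 + 39.7 + 57.5 + 76.5 + 38.3 + 77.8 + 48.8 + 51.4 + 27.2 + 66.3 + 27.2) / 11 = 531.1000 / 11 = 48.2818
UCL = X̄̄ + A₂·R̄ = 694.8545 + 0.419 × 48.2818 = 715.0846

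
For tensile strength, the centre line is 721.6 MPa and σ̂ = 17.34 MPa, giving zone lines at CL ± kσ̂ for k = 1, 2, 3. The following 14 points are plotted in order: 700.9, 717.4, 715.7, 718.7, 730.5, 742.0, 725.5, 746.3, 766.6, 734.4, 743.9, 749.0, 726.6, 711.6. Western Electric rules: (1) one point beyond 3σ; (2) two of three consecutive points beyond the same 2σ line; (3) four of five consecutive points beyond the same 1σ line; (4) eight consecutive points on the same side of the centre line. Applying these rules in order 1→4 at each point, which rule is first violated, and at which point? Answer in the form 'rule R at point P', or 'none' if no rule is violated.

rule 3 at point 12

Zone of each point (C = within 1σ̂, B = 1σ̂–2σ̂, A = 2σ̂–3σ̂, * = beyond 3σ̂; sign = side of CL): 1:-B, 2:-C, 3:-C, 4:-C, 5:+C, 6:+B, 7:+C, 8:+B, 9:+A, 10:+C, 11:+B, 12:+B, 13:+C, 14:-C
Rule 3 (four of five consecutive points beyond the same 1σ limit) is satisfied at point 12.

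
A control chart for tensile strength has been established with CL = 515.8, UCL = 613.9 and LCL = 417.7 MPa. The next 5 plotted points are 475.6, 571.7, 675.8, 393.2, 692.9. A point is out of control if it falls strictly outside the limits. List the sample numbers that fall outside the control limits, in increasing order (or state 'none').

3, 4, 5

Compare each point to [417.7, 613.9]: sample 3 = 675.8 > UCL; sample 4 = 393.2 < LCL; sample 5 = 692.9 > UCL.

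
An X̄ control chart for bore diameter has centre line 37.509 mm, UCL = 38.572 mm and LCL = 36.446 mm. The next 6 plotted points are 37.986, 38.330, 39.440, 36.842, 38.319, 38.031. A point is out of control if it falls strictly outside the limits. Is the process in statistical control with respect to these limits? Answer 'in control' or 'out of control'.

Compare each point to [36.446, 38.572]: sample 3 = 39.440 > UCL.

out of control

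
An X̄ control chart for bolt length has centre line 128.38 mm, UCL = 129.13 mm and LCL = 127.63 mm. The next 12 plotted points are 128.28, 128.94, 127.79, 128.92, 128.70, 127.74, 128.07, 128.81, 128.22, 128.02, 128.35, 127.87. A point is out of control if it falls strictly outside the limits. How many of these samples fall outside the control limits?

All 12 points lie within [127.63, 129.13].

0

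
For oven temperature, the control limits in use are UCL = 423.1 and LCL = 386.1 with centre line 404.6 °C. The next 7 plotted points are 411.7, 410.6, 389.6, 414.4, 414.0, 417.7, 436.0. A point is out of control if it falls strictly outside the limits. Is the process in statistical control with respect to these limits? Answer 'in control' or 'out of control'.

Compare each point to [386.1, 423.1]: sample 7 = 436.0 > UCL.

out of control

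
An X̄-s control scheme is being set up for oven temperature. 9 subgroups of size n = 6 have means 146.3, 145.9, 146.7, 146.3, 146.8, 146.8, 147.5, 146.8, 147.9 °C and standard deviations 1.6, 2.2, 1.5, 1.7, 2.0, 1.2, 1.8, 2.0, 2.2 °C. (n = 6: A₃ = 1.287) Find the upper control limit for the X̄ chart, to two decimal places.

149.09

X̄̄ = (146.3 + 145.9 + 146.7 + 146.3 + 146.8 + 146.8 + 147.5 + 146.8 + 147.9) / 9 = 146.7778
s̄ = (1.6 + 2.2 + 1.5 + 1.7 + 2.0 + 1.2 + 1.8 + 2.0 + 2.2) / 9 = 1.8000
UCL = X̄̄ + A₃·s̄ = 146.7778 + 1.287 × 1.8000 = 149.0944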